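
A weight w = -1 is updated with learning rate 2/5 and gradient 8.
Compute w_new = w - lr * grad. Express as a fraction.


w_new = -1 - 2/5 * 8 = -1 - 16/5 = -21/5.

-21/5


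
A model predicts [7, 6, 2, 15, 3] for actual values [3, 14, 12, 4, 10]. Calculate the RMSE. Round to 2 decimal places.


MSE = 70.0000. RMSE = sqrt(70.0000) = 8.37.

8.37


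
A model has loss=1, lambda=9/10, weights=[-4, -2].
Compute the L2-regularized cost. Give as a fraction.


L2 sq norm = sum(w^2) = 20. J = 1 + 9/10 * 20 = 19.

19


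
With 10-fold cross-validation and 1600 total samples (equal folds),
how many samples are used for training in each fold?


Each validation fold has 1600/10 = 160 samples. Training set = 1600 - 160 = 1440.

1440


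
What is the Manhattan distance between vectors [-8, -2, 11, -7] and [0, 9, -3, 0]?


d = sum of absolute differences: |-8-0|=8 + |-2-9|=11 + |11--3|=14 + |-7-0|=7 = 40.

40


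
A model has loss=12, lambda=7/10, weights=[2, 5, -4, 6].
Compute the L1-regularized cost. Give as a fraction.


L1 norm = sum(|w|) = 17. J = 12 + 7/10 * 17 = 239/10.

239/10


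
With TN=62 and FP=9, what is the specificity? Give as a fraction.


Specificity = TN / (TN + FP) = 62 / 71 = 62/71.

62/71


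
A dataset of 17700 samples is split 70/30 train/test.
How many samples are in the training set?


Test set = 17700 * 30% = 5310. Training set = 17700 - 5310 = 12390.

12390


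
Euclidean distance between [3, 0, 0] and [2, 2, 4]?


d = sqrt(sum of squared differences). (3-2)^2=1, (0-2)^2=4, (0-4)^2=16. Sum = 21.

sqrt(21)


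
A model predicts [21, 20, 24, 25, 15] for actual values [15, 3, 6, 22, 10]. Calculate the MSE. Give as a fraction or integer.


MSE = (1/5) * ((15-21)^2=36 + (3-20)^2=289 + (6-24)^2=324 + (22-25)^2=9 + (10-15)^2=25). Sum = 683. MSE = 683/5.

683/5


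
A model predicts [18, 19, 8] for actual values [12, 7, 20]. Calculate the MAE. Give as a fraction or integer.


MAE = (1/3) * (|12-18|=6 + |7-19|=12 + |20-8|=12). Sum = 30. MAE = 10.

10


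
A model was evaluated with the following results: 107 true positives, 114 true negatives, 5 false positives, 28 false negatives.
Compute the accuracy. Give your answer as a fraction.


Accuracy = (TP + TN) / (TP + TN + FP + FN) = (107 + 114) / 254 = 221/254.

221/254


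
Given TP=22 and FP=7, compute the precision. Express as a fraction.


Precision = TP / (TP + FP) = 22 / 29 = 22/29.

22/29


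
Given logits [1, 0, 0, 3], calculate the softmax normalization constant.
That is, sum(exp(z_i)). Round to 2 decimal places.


Denom = e^1=2.7183 + e^0=1.0000 + e^0=1.0000 + e^3=20.0855. Sum = 24.8038, which rounds to 24.80.

24.80


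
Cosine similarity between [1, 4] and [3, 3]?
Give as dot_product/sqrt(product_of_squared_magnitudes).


dot = 15. |a|^2 = 17, |b|^2 = 18. cos = 15/sqrt(306).

15/sqrt(306)


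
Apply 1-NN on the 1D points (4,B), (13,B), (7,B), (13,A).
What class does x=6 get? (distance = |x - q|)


Distances: |4-6|=2, |13-6|=7, |7-6|=1, |13-6|=7. 1 nearest: (7,B). Counts: {'B': 1}. Majority class: B.

B


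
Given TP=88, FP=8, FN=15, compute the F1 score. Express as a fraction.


Precision = 88/96 = 11/12. Recall = 88/103 = 88/103. F1 = 2*P*R/(P+R) = 176/199.

176/199


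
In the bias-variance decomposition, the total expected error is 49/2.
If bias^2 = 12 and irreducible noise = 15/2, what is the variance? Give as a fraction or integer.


Total error = bias^2 + variance + irreducible noise. So variance = 49/2 - 12 - 15/2 = 5.

5


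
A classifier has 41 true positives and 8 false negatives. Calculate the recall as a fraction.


Recall = TP / (TP + FN) = 41 / 49 = 41/49.

41/49


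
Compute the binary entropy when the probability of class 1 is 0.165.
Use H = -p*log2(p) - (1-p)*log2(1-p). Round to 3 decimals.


H = -0.165*log2(0.165) - 0.835*log2(0.835) = 0.646.

0.646


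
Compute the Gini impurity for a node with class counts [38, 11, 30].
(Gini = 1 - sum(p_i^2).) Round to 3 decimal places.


Total = 79. Proportions: 38/79, 11/79, 30/79. sum(p_i^2) = 0.3950. Gini = 1 - 0.3950 = 0.6050, which rounds to 0.605.

0.605


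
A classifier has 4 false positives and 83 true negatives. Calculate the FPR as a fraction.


FPR = FP / (FP + TN) = 4 / 87 = 4/87.

4/87


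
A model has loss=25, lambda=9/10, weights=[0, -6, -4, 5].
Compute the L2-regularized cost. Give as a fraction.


L2 sq norm = sum(w^2) = 77. J = 25 + 9/10 * 77 = 943/10.

943/10


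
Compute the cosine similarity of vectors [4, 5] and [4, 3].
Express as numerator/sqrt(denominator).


dot = 31. |a|^2 = 41, |b|^2 = 25. cos = 31/sqrt(1025).

31/sqrt(1025)


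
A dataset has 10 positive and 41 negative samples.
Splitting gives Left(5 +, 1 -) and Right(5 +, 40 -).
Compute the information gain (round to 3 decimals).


H(parent) = 0.7140. H(left) = 0.6500, H(right) = 0.5033. Weighted = (6/51)*0.6500 + (45/51)*0.5033 = 0.5206. IG = 0.7140 - 0.5206 = 0.1934, which rounds to 0.193.

0.193


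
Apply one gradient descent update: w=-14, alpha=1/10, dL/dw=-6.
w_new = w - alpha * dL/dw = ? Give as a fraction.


w_new = -14 - 1/10 * -6 = -14 - -3/5 = -67/5.

-67/5


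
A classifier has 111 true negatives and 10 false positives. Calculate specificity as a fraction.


Specificity = TN / (TN + FP) = 111 / 121 = 111/121.

111/121


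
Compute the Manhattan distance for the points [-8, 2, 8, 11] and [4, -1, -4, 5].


d = sum of absolute differences: |-8-4|=12 + |2--1|=3 + |8--4|=12 + |11-5|=6 = 33.

33


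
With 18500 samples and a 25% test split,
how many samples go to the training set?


Test set = 18500 * 25% = 4625. Training set = 18500 - 4625 = 13875.

13875


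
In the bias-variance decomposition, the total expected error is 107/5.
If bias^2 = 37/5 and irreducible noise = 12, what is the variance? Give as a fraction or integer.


Total error = bias^2 + variance + irreducible noise. So variance = 107/5 - 37/5 - 12 = 2.

2


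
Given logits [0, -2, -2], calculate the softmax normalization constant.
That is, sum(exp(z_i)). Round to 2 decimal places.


Denom = e^0=1.0000 + e^-2=0.1353 + e^-2=0.1353. Sum = 1.2706, which rounds to 1.27.

1.27


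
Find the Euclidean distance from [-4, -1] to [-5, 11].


d = sqrt(sum of squared differences). (-4--5)^2=1, (-1-11)^2=144. Sum = 145.

sqrt(145)


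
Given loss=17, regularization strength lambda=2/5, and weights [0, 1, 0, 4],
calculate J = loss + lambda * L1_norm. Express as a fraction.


L1 norm = sum(|w|) = 5. J = 17 + 2/5 * 5 = 19.

19


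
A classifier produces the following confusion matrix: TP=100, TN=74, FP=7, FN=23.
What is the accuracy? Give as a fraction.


Accuracy = (TP + TN) / (TP + TN + FP + FN) = (100 + 74) / 204 = 29/34.

29/34


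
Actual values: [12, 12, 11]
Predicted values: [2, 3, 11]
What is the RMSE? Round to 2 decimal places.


MSE = 60.3333. RMSE = sqrt(60.3333) = 7.77.

7.77


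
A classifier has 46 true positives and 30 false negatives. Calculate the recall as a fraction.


Recall = TP / (TP + FN) = 46 / 76 = 23/38.

23/38


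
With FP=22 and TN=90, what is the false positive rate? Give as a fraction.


FPR = FP / (FP + TN) = 22 / 112 = 11/56.

11/56


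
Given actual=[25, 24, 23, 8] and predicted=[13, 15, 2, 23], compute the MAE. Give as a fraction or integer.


MAE = (1/4) * (|25-13|=12 + |24-15|=9 + |23-2|=21 + |8-23|=15). Sum = 57. MAE = 57/4.

57/4


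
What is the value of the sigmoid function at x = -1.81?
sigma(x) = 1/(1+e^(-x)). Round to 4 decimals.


sigma(-1.81) = 1/(1+e^(1.81)) = 1/(1+6.110447) = 1/7.110447 = 0.1406.

0.1406


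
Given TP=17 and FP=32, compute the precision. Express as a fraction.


Precision = TP / (TP + FP) = 17 / 49 = 17/49.

17/49


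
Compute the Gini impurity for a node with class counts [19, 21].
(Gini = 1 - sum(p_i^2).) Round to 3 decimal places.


Total = 40. Proportions: 19/40, 21/40. sum(p_i^2) = 0.5012. Gini = 1 - 0.5012 = 0.4988, which rounds to 0.499.

0.499


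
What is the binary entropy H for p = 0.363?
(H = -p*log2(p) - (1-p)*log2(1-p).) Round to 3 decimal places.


H = -0.363*log2(0.363) - 0.637*log2(0.637) = 0.945.

0.945


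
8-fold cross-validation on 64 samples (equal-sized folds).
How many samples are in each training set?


Each validation fold has 64/8 = 8 samples. Training set = 64 - 8 = 56.

56


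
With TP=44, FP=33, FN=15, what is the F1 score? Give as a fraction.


Precision = 44/77 = 4/7. Recall = 44/59 = 44/59. F1 = 2*P*R/(P+R) = 11/17.

11/17


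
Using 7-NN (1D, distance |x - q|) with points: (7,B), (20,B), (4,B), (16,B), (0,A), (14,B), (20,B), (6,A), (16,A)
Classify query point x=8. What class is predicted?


Distances: |7-8|=1, |20-8|=12, |4-8|=4, |16-8|=8, |0-8|=8, |14-8|=6, |20-8|=12, |6-8|=2, |16-8|=8. 7 nearest: (7,B), (6,A), (4,B), (14,B), (0,A), (16,A), (16,B). Counts: {'B': 4, 'A': 3}. Majority class: B.

B


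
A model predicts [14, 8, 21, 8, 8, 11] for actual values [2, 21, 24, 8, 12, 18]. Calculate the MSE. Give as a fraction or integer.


MSE = (1/6) * ((2-14)^2=144 + (21-8)^2=169 + (24-21)^2=9 + (8-8)^2=0 + (12-8)^2=16 + (18-11)^2=49). Sum = 387. MSE = 129/2.

129/2


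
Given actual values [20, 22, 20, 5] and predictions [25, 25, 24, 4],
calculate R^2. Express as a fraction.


Mean(y) = 67/4. SS_res = 51. SS_tot = 747/4. R^2 = 1 - 51/(747/4) = 181/249.

181/249


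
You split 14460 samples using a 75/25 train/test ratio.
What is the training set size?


Test set = 14460 * 25% = 3615. Training set = 14460 - 3615 = 10845.

10845


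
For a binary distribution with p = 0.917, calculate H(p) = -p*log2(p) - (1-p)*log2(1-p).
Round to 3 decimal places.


H = -0.917*log2(0.917) - 0.083*log2(0.083) = 0.413.

0.413


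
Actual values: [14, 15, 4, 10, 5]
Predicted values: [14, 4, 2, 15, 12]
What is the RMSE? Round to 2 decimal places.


MSE = 39.8000. RMSE = sqrt(39.8000) = 6.31.

6.31


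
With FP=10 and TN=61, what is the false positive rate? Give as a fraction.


FPR = FP / (FP + TN) = 10 / 71 = 10/71.

10/71


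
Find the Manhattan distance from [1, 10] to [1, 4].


d = sum of absolute differences: |1-1|=0 + |10-4|=6 = 6.

6


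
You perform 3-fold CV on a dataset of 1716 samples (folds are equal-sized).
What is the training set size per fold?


Each validation fold has 1716/3 = 572 samples. Training set = 1716 - 572 = 1144.

1144


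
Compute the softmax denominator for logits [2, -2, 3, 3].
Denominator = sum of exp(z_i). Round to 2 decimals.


Denom = e^2=7.3891 + e^-2=0.1353 + e^3=20.0855 + e^3=20.0855. Sum = 47.6954, which rounds to 47.70.

47.70


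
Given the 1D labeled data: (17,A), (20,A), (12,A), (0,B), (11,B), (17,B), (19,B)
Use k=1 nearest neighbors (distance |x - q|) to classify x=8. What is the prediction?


Distances: |17-8|=9, |20-8|=12, |12-8|=4, |0-8|=8, |11-8|=3, |17-8|=9, |19-8|=11. 1 nearest: (11,B). Counts: {'B': 1}. Majority class: B.

B


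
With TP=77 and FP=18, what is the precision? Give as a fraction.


Precision = TP / (TP + FP) = 77 / 95 = 77/95.

77/95


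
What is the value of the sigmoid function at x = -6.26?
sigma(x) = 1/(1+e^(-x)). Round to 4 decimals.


sigma(-6.26) = 1/(1+e^(6.26)) = 1/(1+523.218940) = 1/524.218940 = 0.0019.

0.0019


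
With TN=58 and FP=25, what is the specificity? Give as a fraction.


Specificity = TN / (TN + FP) = 58 / 83 = 58/83.

58/83


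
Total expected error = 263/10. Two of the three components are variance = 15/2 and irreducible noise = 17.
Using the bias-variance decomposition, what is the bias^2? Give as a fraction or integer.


Total error = bias^2 + variance + irreducible noise. So bias^2 = 263/10 - 15/2 - 17 = 9/5.

9/5


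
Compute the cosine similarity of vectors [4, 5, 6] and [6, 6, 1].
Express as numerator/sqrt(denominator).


dot = 60. |a|^2 = 77, |b|^2 = 73. cos = 60/sqrt(5621).

60/sqrt(5621)


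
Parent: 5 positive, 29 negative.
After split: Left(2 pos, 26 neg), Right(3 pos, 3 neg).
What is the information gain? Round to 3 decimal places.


H(parent) = 0.6024. H(left) = 0.3712, H(right) = 1.0000. Weighted = (28/34)*0.3712 + (6/34)*1.0000 = 0.4822. IG = 0.6024 - 0.4822 = 0.1202, which rounds to 0.120.

0.120


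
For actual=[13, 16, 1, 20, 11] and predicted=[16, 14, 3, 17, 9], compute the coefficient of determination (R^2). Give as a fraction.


Mean(y) = 61/5. SS_res = 30. SS_tot = 1014/5. R^2 = 1 - 30/(1014/5) = 144/169.

144/169


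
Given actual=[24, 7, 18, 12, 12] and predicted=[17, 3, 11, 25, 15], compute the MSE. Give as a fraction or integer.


MSE = (1/5) * ((24-17)^2=49 + (7-3)^2=16 + (18-11)^2=49 + (12-25)^2=169 + (12-15)^2=9). Sum = 292. MSE = 292/5.

292/5


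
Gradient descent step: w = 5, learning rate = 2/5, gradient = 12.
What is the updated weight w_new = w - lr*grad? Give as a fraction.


w_new = 5 - 2/5 * 12 = 5 - 24/5 = 1/5.

1/5


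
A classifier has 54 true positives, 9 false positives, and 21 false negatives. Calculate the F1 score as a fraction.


Precision = 54/63 = 6/7. Recall = 54/75 = 18/25. F1 = 2*P*R/(P+R) = 18/23.

18/23


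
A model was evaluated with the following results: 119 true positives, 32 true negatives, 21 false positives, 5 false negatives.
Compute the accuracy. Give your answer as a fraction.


Accuracy = (TP + TN) / (TP + TN + FP + FN) = (119 + 32) / 177 = 151/177.

151/177


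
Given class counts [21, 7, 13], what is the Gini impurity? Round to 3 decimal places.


Total = 41. Proportions: 21/41, 7/41, 13/41. sum(p_i^2) = 0.3920. Gini = 1 - 0.3920 = 0.6080, which rounds to 0.608.

0.608


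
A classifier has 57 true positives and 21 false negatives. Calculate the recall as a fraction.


Recall = TP / (TP + FN) = 57 / 78 = 19/26.

19/26


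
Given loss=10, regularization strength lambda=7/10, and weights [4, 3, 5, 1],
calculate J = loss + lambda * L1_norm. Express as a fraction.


L1 norm = sum(|w|) = 13. J = 10 + 7/10 * 13 = 191/10.

191/10


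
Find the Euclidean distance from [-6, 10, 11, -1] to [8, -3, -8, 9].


d = sqrt(sum of squared differences). (-6-8)^2=196, (10--3)^2=169, (11--8)^2=361, (-1-9)^2=100. Sum = 826.

sqrt(826)


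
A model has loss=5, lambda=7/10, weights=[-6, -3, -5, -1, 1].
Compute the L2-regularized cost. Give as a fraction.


L2 sq norm = sum(w^2) = 72. J = 5 + 7/10 * 72 = 277/5.

277/5


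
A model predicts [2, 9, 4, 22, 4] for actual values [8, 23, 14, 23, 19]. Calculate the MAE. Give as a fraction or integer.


MAE = (1/5) * (|8-2|=6 + |23-9|=14 + |14-4|=10 + |23-22|=1 + |19-4|=15). Sum = 46. MAE = 46/5.

46/5


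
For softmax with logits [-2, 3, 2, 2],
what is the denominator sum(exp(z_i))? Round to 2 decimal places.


Denom = e^-2=0.1353 + e^3=20.0855 + e^2=7.3891 + e^2=7.3891. Sum = 34.9990, which rounds to 35.00.

35.00


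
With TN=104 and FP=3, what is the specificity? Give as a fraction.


Specificity = TN / (TN + FP) = 104 / 107 = 104/107.

104/107


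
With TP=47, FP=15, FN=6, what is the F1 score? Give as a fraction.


Precision = 47/62 = 47/62. Recall = 47/53 = 47/53. F1 = 2*P*R/(P+R) = 94/115.

94/115


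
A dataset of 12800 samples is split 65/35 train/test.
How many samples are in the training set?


Test set = 12800 * 35% = 4480. Training set = 12800 - 4480 = 8320.

8320


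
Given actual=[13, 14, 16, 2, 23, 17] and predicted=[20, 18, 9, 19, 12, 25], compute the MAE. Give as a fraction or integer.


MAE = (1/6) * (|13-20|=7 + |14-18|=4 + |16-9|=7 + |2-19|=17 + |23-12|=11 + |17-25|=8). Sum = 54. MAE = 9.

9


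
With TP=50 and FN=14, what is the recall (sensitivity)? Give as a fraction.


Recall = TP / (TP + FN) = 50 / 64 = 25/32.

25/32


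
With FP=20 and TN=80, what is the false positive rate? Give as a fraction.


FPR = FP / (FP + TN) = 20 / 100 = 1/5.

1/5


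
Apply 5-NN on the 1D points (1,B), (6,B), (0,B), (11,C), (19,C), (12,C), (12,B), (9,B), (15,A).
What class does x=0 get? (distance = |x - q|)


Distances: |1-0|=1, |6-0|=6, |0-0|=0, |11-0|=11, |19-0|=19, |12-0|=12, |12-0|=12, |9-0|=9, |15-0|=15. 5 nearest: (0,B), (1,B), (6,B), (9,B), (11,C). Counts: {'B': 4, 'C': 1}. Majority class: B.

B


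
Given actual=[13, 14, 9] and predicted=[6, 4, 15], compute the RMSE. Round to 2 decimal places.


MSE = 61.6667. RMSE = sqrt(61.6667) = 7.85.

7.85


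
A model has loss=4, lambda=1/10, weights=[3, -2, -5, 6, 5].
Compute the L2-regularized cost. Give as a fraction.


L2 sq norm = sum(w^2) = 99. J = 4 + 1/10 * 99 = 139/10.

139/10


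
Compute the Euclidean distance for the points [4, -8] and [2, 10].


d = sqrt(sum of squared differences). (4-2)^2=4, (-8-10)^2=324. Sum = 328.

sqrt(328)


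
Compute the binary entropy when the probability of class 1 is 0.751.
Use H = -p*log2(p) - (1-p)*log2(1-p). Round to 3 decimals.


H = -0.751*log2(0.751) - 0.249*log2(0.249) = 0.810.

0.810


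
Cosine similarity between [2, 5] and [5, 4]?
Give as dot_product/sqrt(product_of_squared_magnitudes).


dot = 30. |a|^2 = 29, |b|^2 = 41. cos = 30/sqrt(1189).

30/sqrt(1189)


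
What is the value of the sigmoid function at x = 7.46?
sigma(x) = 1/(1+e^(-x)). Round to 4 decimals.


sigma(7.46) = 1/(1+e^(-7.46)) = 1/(1+0.000576) = 1/1.000576 = 0.9994.

0.9994


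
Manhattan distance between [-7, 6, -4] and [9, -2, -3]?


d = sum of absolute differences: |-7-9|=16 + |6--2|=8 + |-4--3|=1 = 25.

25


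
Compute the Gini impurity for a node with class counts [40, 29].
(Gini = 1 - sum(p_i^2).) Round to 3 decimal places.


Total = 69. Proportions: 40/69, 29/69. sum(p_i^2) = 0.5127. Gini = 1 - 0.5127 = 0.4873, which rounds to 0.487.

0.487


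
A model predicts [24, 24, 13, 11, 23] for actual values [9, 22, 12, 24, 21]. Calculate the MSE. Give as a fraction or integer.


MSE = (1/5) * ((9-24)^2=225 + (22-24)^2=4 + (12-13)^2=1 + (24-11)^2=169 + (21-23)^2=4). Sum = 403. MSE = 403/5.

403/5


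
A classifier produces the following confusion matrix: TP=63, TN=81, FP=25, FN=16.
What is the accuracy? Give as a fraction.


Accuracy = (TP + TN) / (TP + TN + FP + FN) = (63 + 81) / 185 = 144/185.

144/185


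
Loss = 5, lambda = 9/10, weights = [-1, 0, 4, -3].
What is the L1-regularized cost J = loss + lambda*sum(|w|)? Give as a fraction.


L1 norm = sum(|w|) = 8. J = 5 + 9/10 * 8 = 61/5.

61/5


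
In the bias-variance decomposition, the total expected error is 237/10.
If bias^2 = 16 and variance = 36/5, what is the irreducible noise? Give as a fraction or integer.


Total error = bias^2 + variance + irreducible noise. So irreducible noise = 237/10 - 16 - 36/5 = 1/2.

1/2


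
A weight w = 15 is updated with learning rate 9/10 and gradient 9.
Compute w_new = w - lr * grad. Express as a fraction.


w_new = 15 - 9/10 * 9 = 15 - 81/10 = 69/10.

69/10


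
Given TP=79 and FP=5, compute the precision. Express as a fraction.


Precision = TP / (TP + FP) = 79 / 84 = 79/84.

79/84


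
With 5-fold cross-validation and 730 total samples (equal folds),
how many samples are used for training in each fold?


Each validation fold has 730/5 = 146 samples. Training set = 730 - 146 = 584.

584


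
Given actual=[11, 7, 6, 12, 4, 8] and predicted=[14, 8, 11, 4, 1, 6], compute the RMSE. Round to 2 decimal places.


MSE = 18.6667. RMSE = sqrt(18.6667) = 4.32.

4.32


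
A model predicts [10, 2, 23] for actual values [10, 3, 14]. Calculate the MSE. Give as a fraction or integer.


MSE = (1/3) * ((10-10)^2=0 + (3-2)^2=1 + (14-23)^2=81). Sum = 82. MSE = 82/3.

82/3


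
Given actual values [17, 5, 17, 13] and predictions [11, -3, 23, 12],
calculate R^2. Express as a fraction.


Mean(y) = 13. SS_res = 137. SS_tot = 96. R^2 = 1 - 137/(96) = -41/96.

-41/96


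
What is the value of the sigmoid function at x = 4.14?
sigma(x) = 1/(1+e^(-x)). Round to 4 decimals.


sigma(4.14) = 1/(1+e^(-4.14)) = 1/(1+0.015923) = 1/1.015923 = 0.9843.

0.9843


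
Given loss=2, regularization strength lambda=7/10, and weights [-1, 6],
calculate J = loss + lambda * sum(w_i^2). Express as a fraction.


L2 sq norm = sum(w^2) = 37. J = 2 + 7/10 * 37 = 279/10.

279/10


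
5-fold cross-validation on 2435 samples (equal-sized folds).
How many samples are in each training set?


Each validation fold has 2435/5 = 487 samples. Training set = 2435 - 487 = 1948.

1948


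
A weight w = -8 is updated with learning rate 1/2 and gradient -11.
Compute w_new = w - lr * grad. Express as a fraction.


w_new = -8 - 1/2 * -11 = -8 - -11/2 = -5/2.

-5/2


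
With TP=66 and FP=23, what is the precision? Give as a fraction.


Precision = TP / (TP + FP) = 66 / 89 = 66/89.

66/89


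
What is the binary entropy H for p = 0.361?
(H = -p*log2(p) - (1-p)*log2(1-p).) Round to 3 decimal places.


H = -0.361*log2(0.361) - 0.639*log2(0.639) = 0.944.

0.944


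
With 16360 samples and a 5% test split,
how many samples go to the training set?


Test set = 16360 * 5% = 818. Training set = 16360 - 818 = 15542.

15542


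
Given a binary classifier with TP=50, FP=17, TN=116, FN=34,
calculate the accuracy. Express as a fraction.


Accuracy = (TP + TN) / (TP + TN + FP + FN) = (50 + 116) / 217 = 166/217.

166/217


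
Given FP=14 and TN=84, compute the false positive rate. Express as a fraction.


FPR = FP / (FP + TN) = 14 / 98 = 1/7.

1/7


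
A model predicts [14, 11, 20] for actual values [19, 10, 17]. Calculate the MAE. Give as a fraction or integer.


MAE = (1/3) * (|19-14|=5 + |10-11|=1 + |17-20|=3). Sum = 9. MAE = 3.

3


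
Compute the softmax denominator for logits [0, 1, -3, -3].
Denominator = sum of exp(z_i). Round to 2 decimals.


Denom = e^0=1.0000 + e^1=2.7183 + e^-3=0.0498 + e^-3=0.0498. Sum = 3.8179, which rounds to 3.82.

3.82


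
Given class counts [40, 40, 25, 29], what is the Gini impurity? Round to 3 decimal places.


Total = 134. Proportions: 40/134, 40/134, 25/134, 29/134. sum(p_i^2) = 0.2599. Gini = 1 - 0.2599 = 0.7401, which rounds to 0.740.

0.740


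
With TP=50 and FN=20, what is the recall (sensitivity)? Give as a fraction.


Recall = TP / (TP + FN) = 50 / 70 = 5/7.

5/7


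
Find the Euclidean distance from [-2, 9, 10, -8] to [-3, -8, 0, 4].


d = sqrt(sum of squared differences). (-2--3)^2=1, (9--8)^2=289, (10-0)^2=100, (-8-4)^2=144. Sum = 534.

sqrt(534)


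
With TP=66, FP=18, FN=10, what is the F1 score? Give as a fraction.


Precision = 66/84 = 11/14. Recall = 66/76 = 33/38. F1 = 2*P*R/(P+R) = 33/40.

33/40


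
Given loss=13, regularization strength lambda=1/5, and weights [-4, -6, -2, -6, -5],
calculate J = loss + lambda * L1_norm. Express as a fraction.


L1 norm = sum(|w|) = 23. J = 13 + 1/5 * 23 = 88/5.

88/5


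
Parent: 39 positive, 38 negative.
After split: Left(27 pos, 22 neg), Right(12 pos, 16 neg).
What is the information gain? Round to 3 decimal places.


H(parent) = 0.9999. H(left) = 0.9925, H(right) = 0.9852. Weighted = (49/77)*0.9925 + (28/77)*0.9852 = 0.9898. IG = 0.9999 - 0.9898 = 0.0101, which rounds to 0.010.

0.010


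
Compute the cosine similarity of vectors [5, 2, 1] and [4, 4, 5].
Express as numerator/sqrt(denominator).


dot = 33. |a|^2 = 30, |b|^2 = 57. cos = 33/sqrt(1710).

33/sqrt(1710)


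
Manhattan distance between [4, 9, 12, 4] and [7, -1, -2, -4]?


d = sum of absolute differences: |4-7|=3 + |9--1|=10 + |12--2|=14 + |4--4|=8 = 35.

35


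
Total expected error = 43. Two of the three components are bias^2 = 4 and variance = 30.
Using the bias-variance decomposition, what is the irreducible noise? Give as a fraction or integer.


Total error = bias^2 + variance + irreducible noise. So irreducible noise = 43 - 4 - 30 = 9.

9


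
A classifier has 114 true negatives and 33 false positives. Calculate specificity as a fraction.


Specificity = TN / (TN + FP) = 114 / 147 = 38/49.

38/49


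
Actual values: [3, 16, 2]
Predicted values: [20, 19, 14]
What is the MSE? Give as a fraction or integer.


MSE = (1/3) * ((3-20)^2=289 + (16-19)^2=9 + (2-14)^2=144). Sum = 442. MSE = 442/3.

442/3


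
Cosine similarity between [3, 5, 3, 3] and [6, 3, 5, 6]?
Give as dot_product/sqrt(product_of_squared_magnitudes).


dot = 66. |a|^2 = 52, |b|^2 = 106. cos = 66/sqrt(5512).

66/sqrt(5512)


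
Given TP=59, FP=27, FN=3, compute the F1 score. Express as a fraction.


Precision = 59/86 = 59/86. Recall = 59/62 = 59/62. F1 = 2*P*R/(P+R) = 59/74.

59/74


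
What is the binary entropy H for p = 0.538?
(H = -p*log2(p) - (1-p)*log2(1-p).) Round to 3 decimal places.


H = -0.538*log2(0.538) - 0.462*log2(0.462) = 0.996.

0.996


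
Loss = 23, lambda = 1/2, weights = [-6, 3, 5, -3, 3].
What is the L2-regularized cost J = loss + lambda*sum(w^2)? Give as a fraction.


L2 sq norm = sum(w^2) = 88. J = 23 + 1/2 * 88 = 67.

67


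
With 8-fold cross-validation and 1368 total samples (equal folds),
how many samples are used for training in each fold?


Each validation fold has 1368/8 = 171 samples. Training set = 1368 - 171 = 1197.

1197


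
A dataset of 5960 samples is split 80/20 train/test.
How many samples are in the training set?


Test set = 5960 * 20% = 1192. Training set = 5960 - 1192 = 4768.

4768


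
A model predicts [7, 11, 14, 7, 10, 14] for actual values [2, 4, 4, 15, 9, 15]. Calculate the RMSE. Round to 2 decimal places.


MSE = 40.0000. RMSE = sqrt(40.0000) = 6.32.

6.32


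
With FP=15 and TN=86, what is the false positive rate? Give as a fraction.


FPR = FP / (FP + TN) = 15 / 101 = 15/101.

15/101


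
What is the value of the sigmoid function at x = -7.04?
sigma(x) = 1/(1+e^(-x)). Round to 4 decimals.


sigma(-7.04) = 1/(1+e^(7.04)) = 1/(1+1141.387607) = 1/1142.387607 = 0.0009.

0.0009


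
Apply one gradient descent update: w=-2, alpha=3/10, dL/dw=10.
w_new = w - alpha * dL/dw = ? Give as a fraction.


w_new = -2 - 3/10 * 10 = -2 - 3 = -5.

-5


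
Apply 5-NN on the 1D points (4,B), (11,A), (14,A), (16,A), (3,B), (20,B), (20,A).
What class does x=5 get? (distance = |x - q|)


Distances: |4-5|=1, |11-5|=6, |14-5|=9, |16-5|=11, |3-5|=2, |20-5|=15, |20-5|=15. 5 nearest: (4,B), (3,B), (11,A), (14,A), (16,A). Counts: {'B': 2, 'A': 3}. Majority class: A.

A


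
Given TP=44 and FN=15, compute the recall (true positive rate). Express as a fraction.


Recall = TP / (TP + FN) = 44 / 59 = 44/59.

44/59


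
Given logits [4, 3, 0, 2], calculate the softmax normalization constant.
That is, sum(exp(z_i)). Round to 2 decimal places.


Denom = e^4=54.5982 + e^3=20.0855 + e^0=1.0000 + e^2=7.3891. Sum = 83.0728, which rounds to 83.07.

83.07


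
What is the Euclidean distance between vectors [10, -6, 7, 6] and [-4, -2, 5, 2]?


d = sqrt(sum of squared differences). (10--4)^2=196, (-6--2)^2=16, (7-5)^2=4, (6-2)^2=16. Sum = 232.

sqrt(232)


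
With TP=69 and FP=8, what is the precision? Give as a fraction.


Precision = TP / (TP + FP) = 69 / 77 = 69/77.

69/77


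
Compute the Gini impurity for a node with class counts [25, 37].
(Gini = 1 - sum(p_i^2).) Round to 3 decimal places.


Total = 62. Proportions: 25/62, 37/62. sum(p_i^2) = 0.5187. Gini = 1 - 0.5187 = 0.4813, which rounds to 0.481.

0.481


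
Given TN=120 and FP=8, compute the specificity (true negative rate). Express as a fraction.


Specificity = TN / (TN + FP) = 120 / 128 = 15/16.

15/16


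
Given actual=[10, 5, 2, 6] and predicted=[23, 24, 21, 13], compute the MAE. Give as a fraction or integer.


MAE = (1/4) * (|10-23|=13 + |5-24|=19 + |2-21|=19 + |6-13|=7). Sum = 58. MAE = 29/2.

29/2


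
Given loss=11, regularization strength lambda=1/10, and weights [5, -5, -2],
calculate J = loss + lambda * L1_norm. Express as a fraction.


L1 norm = sum(|w|) = 12. J = 11 + 1/10 * 12 = 61/5.

61/5


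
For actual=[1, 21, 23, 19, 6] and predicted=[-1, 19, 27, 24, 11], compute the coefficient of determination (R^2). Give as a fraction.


Mean(y) = 14. SS_res = 74. SS_tot = 388. R^2 = 1 - 74/(388) = 157/194.

157/194


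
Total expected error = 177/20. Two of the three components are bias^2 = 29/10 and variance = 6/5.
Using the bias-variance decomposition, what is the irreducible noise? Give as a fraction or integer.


Total error = bias^2 + variance + irreducible noise. So irreducible noise = 177/20 - 29/10 - 6/5 = 19/4.

19/4


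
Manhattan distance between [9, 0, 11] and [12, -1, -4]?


d = sum of absolute differences: |9-12|=3 + |0--1|=1 + |11--4|=15 = 19.

19


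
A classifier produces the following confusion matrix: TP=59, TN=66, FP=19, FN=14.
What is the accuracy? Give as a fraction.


Accuracy = (TP + TN) / (TP + TN + FP + FN) = (59 + 66) / 158 = 125/158.

125/158


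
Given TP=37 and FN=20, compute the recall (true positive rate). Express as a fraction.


Recall = TP / (TP + FN) = 37 / 57 = 37/57.

37/57


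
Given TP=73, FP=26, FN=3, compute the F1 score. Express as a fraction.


Precision = 73/99 = 73/99. Recall = 73/76 = 73/76. F1 = 2*P*R/(P+R) = 146/175.

146/175


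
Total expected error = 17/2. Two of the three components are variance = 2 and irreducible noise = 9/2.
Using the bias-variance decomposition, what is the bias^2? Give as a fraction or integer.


Total error = bias^2 + variance + irreducible noise. So bias^2 = 17/2 - 2 - 9/2 = 2.

2


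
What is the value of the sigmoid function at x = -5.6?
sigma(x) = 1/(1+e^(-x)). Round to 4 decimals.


sigma(-5.6) = 1/(1+e^(5.6)) = 1/(1+270.426407) = 1/271.426407 = 0.0037.

0.0037


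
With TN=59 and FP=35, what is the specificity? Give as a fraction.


Specificity = TN / (TN + FP) = 59 / 94 = 59/94.

59/94


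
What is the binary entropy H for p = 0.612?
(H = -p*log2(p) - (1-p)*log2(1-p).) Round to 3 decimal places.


H = -0.612*log2(0.612) - 0.388*log2(0.388) = 0.963.

0.963


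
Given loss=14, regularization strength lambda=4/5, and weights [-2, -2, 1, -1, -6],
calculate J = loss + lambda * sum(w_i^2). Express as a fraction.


L2 sq norm = sum(w^2) = 46. J = 14 + 4/5 * 46 = 254/5.

254/5


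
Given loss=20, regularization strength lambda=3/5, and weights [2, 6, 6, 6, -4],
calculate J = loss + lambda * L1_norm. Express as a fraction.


L1 norm = sum(|w|) = 24. J = 20 + 3/5 * 24 = 172/5.

172/5


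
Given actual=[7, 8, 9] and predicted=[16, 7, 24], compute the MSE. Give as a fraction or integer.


MSE = (1/3) * ((7-16)^2=81 + (8-7)^2=1 + (9-24)^2=225). Sum = 307. MSE = 307/3.

307/3


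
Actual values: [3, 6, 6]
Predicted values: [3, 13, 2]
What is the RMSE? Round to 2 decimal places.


MSE = 21.6667. RMSE = sqrt(21.6667) = 4.65.

4.65


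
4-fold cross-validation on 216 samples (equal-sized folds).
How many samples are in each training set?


Each validation fold has 216/4 = 54 samples. Training set = 216 - 54 = 162.

162


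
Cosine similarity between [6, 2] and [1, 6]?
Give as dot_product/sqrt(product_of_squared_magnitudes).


dot = 18. |a|^2 = 40, |b|^2 = 37. cos = 18/sqrt(1480).

18/sqrt(1480)


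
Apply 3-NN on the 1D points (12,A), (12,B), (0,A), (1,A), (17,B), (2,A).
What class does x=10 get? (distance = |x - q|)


Distances: |12-10|=2, |12-10|=2, |0-10|=10, |1-10|=9, |17-10|=7, |2-10|=8. 3 nearest: (12,A), (12,B), (17,B). Counts: {'A': 1, 'B': 2}. Majority class: B.

B


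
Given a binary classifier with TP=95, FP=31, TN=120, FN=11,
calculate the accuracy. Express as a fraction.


Accuracy = (TP + TN) / (TP + TN + FP + FN) = (95 + 120) / 257 = 215/257.

215/257


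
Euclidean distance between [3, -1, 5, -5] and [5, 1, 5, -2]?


d = sqrt(sum of squared differences). (3-5)^2=4, (-1-1)^2=4, (5-5)^2=0, (-5--2)^2=9. Sum = 17.

sqrt(17)


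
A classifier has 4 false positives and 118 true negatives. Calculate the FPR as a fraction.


FPR = FP / (FP + TN) = 4 / 122 = 2/61.

2/61


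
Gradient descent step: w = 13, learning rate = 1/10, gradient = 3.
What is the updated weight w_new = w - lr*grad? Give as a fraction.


w_new = 13 - 1/10 * 3 = 13 - 3/10 = 127/10.

127/10


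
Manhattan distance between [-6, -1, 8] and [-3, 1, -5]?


d = sum of absolute differences: |-6--3|=3 + |-1-1|=2 + |8--5|=13 = 18.

18


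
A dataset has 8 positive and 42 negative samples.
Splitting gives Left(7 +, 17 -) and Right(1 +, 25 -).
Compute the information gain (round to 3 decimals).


H(parent) = 0.6343. H(left) = 0.8709, H(right) = 0.2352. Weighted = (24/50)*0.8709 + (26/50)*0.2352 = 0.5403. IG = 0.6343 - 0.5403 = 0.0940, which rounds to 0.094.

0.094


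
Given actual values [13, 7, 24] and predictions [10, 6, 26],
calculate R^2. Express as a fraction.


Mean(y) = 44/3. SS_res = 14. SS_tot = 446/3. R^2 = 1 - 14/(446/3) = 202/223.

202/223


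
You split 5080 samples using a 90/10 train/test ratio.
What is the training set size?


Test set = 5080 * 10% = 508. Training set = 5080 - 508 = 4572.

4572


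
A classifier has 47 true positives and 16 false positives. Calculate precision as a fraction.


Precision = TP / (TP + FP) = 47 / 63 = 47/63.

47/63


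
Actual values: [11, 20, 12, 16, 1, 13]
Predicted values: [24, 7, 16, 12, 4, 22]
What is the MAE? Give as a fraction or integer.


MAE = (1/6) * (|11-24|=13 + |20-7|=13 + |12-16|=4 + |16-12|=4 + |1-4|=3 + |13-22|=9). Sum = 46. MAE = 23/3.

23/3


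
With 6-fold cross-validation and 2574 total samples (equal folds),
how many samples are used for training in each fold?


Each validation fold has 2574/6 = 429 samples. Training set = 2574 - 429 = 2145.

2145


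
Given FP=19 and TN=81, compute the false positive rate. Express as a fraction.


FPR = FP / (FP + TN) = 19 / 100 = 19/100.

19/100


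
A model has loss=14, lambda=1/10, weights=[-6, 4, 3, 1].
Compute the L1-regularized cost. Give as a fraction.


L1 norm = sum(|w|) = 14. J = 14 + 1/10 * 14 = 77/5.

77/5


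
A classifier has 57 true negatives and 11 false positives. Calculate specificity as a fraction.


Specificity = TN / (TN + FP) = 57 / 68 = 57/68.

57/68


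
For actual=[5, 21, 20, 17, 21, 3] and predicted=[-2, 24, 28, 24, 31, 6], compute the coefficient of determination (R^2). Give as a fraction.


Mean(y) = 29/2. SS_res = 280. SS_tot = 687/2. R^2 = 1 - 280/(687/2) = 127/687.

127/687


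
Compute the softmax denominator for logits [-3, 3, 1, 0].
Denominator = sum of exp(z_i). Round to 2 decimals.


Denom = e^-3=0.0498 + e^3=20.0855 + e^1=2.7183 + e^0=1.0000. Sum = 23.8536, which rounds to 23.85.

23.85


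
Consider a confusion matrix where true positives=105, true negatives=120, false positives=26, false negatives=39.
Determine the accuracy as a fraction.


Accuracy = (TP + TN) / (TP + TN + FP + FN) = (105 + 120) / 290 = 45/58.

45/58


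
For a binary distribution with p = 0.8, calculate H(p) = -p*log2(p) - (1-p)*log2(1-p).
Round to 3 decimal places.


H = -0.8*log2(0.8) - 0.2*log2(0.2) = 0.722.

0.722


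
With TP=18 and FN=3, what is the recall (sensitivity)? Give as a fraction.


Recall = TP / (TP + FN) = 18 / 21 = 6/7.

6/7


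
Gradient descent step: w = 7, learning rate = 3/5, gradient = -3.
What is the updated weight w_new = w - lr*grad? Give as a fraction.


w_new = 7 - 3/5 * -3 = 7 - -9/5 = 44/5.

44/5


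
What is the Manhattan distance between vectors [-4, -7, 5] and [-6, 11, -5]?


d = sum of absolute differences: |-4--6|=2 + |-7-11|=18 + |5--5|=10 = 30.

30


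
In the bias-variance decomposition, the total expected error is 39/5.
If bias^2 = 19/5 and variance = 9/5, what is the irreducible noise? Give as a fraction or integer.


Total error = bias^2 + variance + irreducible noise. So irreducible noise = 39/5 - 19/5 - 9/5 = 11/5.

11/5


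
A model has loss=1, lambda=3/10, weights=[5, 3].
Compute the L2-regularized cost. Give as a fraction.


L2 sq norm = sum(w^2) = 34. J = 1 + 3/10 * 34 = 56/5.

56/5


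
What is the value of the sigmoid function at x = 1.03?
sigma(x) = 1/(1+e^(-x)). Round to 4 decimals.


sigma(1.03) = 1/(1+e^(-1.03)) = 1/(1+0.357007) = 1/1.357007 = 0.7369.

0.7369


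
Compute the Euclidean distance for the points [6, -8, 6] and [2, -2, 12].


d = sqrt(sum of squared differences). (6-2)^2=16, (-8--2)^2=36, (6-12)^2=36. Sum = 88.

sqrt(88)


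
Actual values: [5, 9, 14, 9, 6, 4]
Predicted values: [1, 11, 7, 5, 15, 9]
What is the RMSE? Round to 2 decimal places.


MSE = 31.8333. RMSE = sqrt(31.8333) = 5.64.

5.64


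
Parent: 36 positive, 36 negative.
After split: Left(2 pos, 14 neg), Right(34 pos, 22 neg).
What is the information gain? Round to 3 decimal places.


H(parent) = 1.0000. H(left) = 0.5436, H(right) = 0.9666. Weighted = (16/72)*0.5436 + (56/72)*0.9666 = 0.8726. IG = 1.0000 - 0.8726 = 0.1274, which rounds to 0.127.

0.127


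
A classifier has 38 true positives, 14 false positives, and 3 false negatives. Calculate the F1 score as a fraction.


Precision = 38/52 = 19/26. Recall = 38/41 = 38/41. F1 = 2*P*R/(P+R) = 76/93.

76/93


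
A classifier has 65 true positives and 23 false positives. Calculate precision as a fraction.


Precision = TP / (TP + FP) = 65 / 88 = 65/88.

65/88


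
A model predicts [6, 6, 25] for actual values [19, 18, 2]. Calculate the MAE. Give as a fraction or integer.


MAE = (1/3) * (|19-6|=13 + |18-6|=12 + |2-25|=23). Sum = 48. MAE = 16.

16


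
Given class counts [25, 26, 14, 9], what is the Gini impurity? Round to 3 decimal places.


Total = 74. Proportions: 25/74, 26/74, 14/74, 9/74. sum(p_i^2) = 0.2882. Gini = 1 - 0.2882 = 0.7118, which rounds to 0.712.

0.712


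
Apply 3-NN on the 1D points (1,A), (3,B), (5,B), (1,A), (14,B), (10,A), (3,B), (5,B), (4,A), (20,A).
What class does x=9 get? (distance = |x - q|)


Distances: |1-9|=8, |3-9|=6, |5-9|=4, |1-9|=8, |14-9|=5, |10-9|=1, |3-9|=6, |5-9|=4, |4-9|=5, |20-9|=11. 3 nearest: (10,A), (5,B), (5,B). Counts: {'A': 1, 'B': 2}. Majority class: B.

B


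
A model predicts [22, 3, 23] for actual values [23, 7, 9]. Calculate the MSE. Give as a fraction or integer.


MSE = (1/3) * ((23-22)^2=1 + (7-3)^2=16 + (9-23)^2=196). Sum = 213. MSE = 71.

71


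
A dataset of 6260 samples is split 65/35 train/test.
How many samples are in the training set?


Test set = 6260 * 35% = 2191. Training set = 6260 - 2191 = 4069.

4069


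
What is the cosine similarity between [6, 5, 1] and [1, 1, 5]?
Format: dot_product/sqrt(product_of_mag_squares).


dot = 16. |a|^2 = 62, |b|^2 = 27. cos = 16/sqrt(1674).

16/sqrt(1674)


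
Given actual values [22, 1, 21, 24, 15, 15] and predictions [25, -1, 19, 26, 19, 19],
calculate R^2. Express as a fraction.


Mean(y) = 49/3. SS_res = 53. SS_tot = 1054/3. R^2 = 1 - 53/(1054/3) = 895/1054.

895/1054


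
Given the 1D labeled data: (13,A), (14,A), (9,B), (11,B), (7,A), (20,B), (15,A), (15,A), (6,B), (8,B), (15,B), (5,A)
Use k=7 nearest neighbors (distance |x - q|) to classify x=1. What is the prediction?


Distances: |13-1|=12, |14-1|=13, |9-1|=8, |11-1|=10, |7-1|=6, |20-1|=19, |15-1|=14, |15-1|=14, |6-1|=5, |8-1|=7, |15-1|=14, |5-1|=4. 7 nearest: (5,A), (6,B), (7,A), (8,B), (9,B), (11,B), (13,A). Counts: {'A': 3, 'B': 4}. Majority class: B.

B


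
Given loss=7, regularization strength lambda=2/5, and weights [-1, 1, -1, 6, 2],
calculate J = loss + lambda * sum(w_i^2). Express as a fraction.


L2 sq norm = sum(w^2) = 43. J = 7 + 2/5 * 43 = 121/5.

121/5


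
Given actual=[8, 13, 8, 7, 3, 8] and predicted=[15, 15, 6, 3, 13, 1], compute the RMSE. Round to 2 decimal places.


MSE = 37.0000. RMSE = sqrt(37.0000) = 6.08.

6.08
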